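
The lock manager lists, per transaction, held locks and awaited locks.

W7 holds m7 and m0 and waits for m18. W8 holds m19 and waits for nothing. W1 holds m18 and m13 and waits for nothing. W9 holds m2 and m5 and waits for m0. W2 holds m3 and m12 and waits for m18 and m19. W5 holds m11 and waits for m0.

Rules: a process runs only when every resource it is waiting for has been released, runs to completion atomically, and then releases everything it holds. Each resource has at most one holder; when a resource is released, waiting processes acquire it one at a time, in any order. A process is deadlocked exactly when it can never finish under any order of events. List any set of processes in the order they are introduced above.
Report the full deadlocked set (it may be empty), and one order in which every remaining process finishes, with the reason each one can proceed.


No process is deadlocked.
Key observation: all waits point, directly or indirectly, at processes that can finish, so nothing is permanently blocked.
A valid finishing order for the others: W1, W8, W7, W9, W2, W5.
Walking it through:
  W1 waits on nothing -> runs at once and releases m18 and m13
  W8 waits on nothing -> runs at once and releases m19
  run W7 (all its waits — m18 — are resolved); releases m7 and m0
  run W9 (all its waits — m0 — are resolved); releases m2 and m5
  run W2 (all its waits — m18 and m19 — are resolved); releases m3 and m12
  run W5 (all its waits — m0 — are resolved); releases m11


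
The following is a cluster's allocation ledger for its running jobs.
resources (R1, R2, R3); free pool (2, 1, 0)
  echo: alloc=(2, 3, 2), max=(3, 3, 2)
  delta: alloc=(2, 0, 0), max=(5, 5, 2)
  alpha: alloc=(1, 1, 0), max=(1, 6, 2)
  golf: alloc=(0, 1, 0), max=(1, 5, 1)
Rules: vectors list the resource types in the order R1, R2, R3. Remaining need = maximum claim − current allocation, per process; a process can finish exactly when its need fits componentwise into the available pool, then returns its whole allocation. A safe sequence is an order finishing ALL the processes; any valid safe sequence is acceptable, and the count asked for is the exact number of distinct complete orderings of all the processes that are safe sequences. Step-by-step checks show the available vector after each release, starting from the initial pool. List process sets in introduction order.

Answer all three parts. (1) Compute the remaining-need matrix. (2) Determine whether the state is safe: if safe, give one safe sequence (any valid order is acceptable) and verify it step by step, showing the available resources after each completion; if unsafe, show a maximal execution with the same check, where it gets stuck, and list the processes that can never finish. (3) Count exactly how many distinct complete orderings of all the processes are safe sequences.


(1) Remaining need (order R1, R2, R3):
  echo: (1, 0, 0)
  delta: (3, 5, 2)
  alpha: (0, 5, 2)
  golf: (1, 4, 1)
(2) SAFE. One safe sequence: echo, golf, alpha, delta.
Key observation: at golf the run first touches a limit — (1, 4, 1) against (4, 4, 2), exact on a resource it actually requests.
Check, step by step:
  pool = (2, 1, 0)
  echo needs (1, 0, 0) <= (2, 1, 0) -> finishes; pool += (2, 3, 2) = (4, 4, 2)
  golf needs (1, 4, 1) <= (4, 4, 2) -> finishes; pool += (0, 1, 0) = (4, 5, 2)
  alpha needs (0, 5, 2) <= (4, 5, 2) -> finishes; pool += (1, 1, 0) = (5, 6, 2)
  delta needs (3, 5, 2) <= (5, 6, 2) -> finishes; pool += (2, 0, 0) = (7, 6, 2)
(3) The exact count: 2 of the possible complete orderings are safe sequences.


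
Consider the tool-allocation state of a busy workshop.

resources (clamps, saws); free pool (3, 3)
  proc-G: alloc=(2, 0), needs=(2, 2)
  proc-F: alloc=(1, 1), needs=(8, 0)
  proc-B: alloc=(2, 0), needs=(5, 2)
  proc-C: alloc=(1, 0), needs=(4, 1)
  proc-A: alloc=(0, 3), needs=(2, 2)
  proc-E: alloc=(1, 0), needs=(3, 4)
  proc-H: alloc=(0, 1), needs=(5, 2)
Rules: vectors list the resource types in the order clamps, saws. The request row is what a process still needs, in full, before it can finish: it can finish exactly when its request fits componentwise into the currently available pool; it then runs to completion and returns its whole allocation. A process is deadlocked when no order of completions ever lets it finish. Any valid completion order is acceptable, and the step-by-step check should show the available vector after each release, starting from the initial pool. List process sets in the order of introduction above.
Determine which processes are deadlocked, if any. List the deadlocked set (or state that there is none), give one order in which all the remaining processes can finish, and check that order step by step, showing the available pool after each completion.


The deadlocked set is empty.
Key observation: proc-G leads a chain of completions in which each release enables another process.
A valid finishing order for the others: proc-G, proc-B, proc-H, proc-C, proc-F, proc-A, proc-E. Check, step by step:
  pool = (3, 3)
  proc-G needs (2, 2) <= (3, 3) -> finishes; pool += (2, 0) = (5, 3)
  proc-B needs (5, 2) <= (5, 3) -> finishes; pool += (2, 0) = (7, 3)
  proc-H needs (5, 2) <= (7, 3) -> finishes; pool += (0, 1) = (7, 4)
  proc-C needs (4, 1) <= (7, 4) -> finishes; pool += (1, 0) = (8, 4)
  proc-F needs (8, 0) <= (8, 4) -> finishes; pool += (1, 1) = (9, 5)
  proc-A needs (2, 2) <= (9, 5) -> finishes; pool += (0, 3) = (9, 8)
  proc-E needs (3, 4) <= (9, 8) -> finishes; pool += (1, 0) = (10, 8)


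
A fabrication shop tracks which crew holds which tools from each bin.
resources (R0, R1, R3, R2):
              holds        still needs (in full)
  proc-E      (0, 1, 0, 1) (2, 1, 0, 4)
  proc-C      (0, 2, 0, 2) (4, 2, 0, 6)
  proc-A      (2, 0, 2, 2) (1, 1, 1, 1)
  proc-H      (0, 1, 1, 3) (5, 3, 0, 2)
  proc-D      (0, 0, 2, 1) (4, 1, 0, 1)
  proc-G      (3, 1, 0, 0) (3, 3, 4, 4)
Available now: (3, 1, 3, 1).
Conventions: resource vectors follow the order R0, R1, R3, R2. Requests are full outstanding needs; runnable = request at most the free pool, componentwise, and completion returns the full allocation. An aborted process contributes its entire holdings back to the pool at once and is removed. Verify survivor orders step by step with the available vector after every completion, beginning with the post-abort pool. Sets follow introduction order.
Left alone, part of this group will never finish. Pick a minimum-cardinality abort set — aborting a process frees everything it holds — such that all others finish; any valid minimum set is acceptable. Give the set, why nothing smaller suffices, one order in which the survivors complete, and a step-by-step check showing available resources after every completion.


Abort proc-C.
Key observation: the deadlocked proc-H becomes finishable only because proc-C released (0, 2, 0, 2); it completes at step 4 below.
Minimality: the empty abort set fails — the state is deadlocked as it stands.
Survivors finish in the order: proc-A, proc-D, proc-E, proc-H, proc-G. Step-by-step check (pool after the aborts first):
  pool = (3, 3, 3, 3)
  proc-A needs (1, 1, 1, 1) <= (3, 3, 3, 3) -> finishes; pool += (2, 0, 2, 2) = (5, 3, 5, 5)
  proc-D needs (4, 1, 0, 1) <= (5, 3, 5, 5) -> finishes; pool += (0, 0, 2, 1) = (5, 3, 7, 6)
  proc-E needs (2, 1, 0, 4) <= (5, 3, 7, 6) -> finishes; pool += (0, 1, 0, 1) = (5, 4, 7, 7)
  proc-H needs (5, 3, 0, 2) <= (5, 4, 7, 7) -> finishes; pool += (0, 1, 1, 3) = (5, 5, 8, 10)
  proc-G needs (3, 3, 4, 4) <= (5, 5, 8, 10) -> finishes; pool += (3, 1, 0, 0) = (8, 6, 8, 10)


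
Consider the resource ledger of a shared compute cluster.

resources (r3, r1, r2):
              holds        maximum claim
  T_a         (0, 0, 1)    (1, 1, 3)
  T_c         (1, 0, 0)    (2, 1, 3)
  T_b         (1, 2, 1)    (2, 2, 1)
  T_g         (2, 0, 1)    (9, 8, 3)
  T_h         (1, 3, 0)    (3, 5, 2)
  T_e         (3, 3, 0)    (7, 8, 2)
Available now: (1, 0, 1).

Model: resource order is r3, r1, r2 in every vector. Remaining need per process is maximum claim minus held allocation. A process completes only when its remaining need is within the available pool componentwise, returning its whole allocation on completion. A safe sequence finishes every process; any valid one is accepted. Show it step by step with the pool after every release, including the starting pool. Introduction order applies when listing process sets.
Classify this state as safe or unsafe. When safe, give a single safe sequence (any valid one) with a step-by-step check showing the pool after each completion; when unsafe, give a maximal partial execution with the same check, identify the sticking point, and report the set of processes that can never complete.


The state is SAFE; one workable sequence: T_b, T_a, T_c, T_h, T_e, T_g.
Key observation: reading the order forward, T_b is the first process whose need (1, 0, 0) meets the free pool (1, 0, 1) exactly on a resource it requests.
Verifying each step:
  pool = (1, 0, 1)
  T_b: need (1, 0, 0) fits (1, 0, 1); releases (1, 2, 1), pool now (2, 2, 2)
  T_a: need (1, 1, 2) fits (2, 2, 2); releases (0, 0, 1), pool now (2, 2, 3)
  T_c: need (1, 1, 3) fits (2, 2, 3); releases (1, 0, 0), pool now (3, 2, 3)
  T_h: need (2, 2, 2) fits (3, 2, 3); releases (1, 3, 0), pool now (4, 5, 3)
  T_e: need (4, 5, 2) fits (4, 5, 3); releases (3, 3, 0), pool now (7, 8, 3)
  T_g: need (7, 8, 2) fits (7, 8, 3); releases (2, 0, 1), pool now (9, 8, 4)


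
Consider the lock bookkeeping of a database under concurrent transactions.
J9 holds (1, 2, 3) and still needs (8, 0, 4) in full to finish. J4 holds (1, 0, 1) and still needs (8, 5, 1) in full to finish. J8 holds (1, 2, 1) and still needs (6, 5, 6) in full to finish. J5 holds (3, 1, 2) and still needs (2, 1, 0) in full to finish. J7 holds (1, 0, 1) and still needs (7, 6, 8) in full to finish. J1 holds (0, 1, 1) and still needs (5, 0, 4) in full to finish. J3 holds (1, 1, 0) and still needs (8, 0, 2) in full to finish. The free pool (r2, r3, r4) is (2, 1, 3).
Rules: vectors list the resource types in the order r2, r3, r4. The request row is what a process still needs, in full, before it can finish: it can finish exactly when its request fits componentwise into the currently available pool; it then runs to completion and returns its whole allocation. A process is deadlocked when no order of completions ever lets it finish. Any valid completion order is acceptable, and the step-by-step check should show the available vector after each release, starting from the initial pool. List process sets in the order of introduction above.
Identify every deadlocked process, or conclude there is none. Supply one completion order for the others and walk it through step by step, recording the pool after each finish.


Deadlocked: J9, J4, J8, J7 and J3.
Key observation: even finishing J5, J1 leaves just (5, 3, 6) free — too little r2 for any of the remaining processes.
A valid finishing order for the others: J5, J1. Step-by-step check:
  pool = (2, 1, 3)
  J5: need (2, 1, 0) fits (2, 1, 3); releases (3, 1, 2), pool now (5, 2, 5)
  J1: need (5, 0, 4) fits (5, 2, 5); releases (0, 1, 1), pool now (5, 3, 6)
The blocked processes can never fit:
  blocked: J9 wants (8, 0, 4), pool (5, 3, 6) — not enough r2
  blocked: J4 wants (8, 5, 1), pool (5, 3, 6) — not enough r2 and r3
  blocked: J8 wants (6, 5, 6), pool (5, 3, 6) — not enough r2 and r3
  blocked: J7 wants (7, 6, 8), pool (5, 3, 6) — not enough r2, r3 and r4
  blocked: J3 wants (8, 0, 2), pool (5, 3, 6) — not enough r2


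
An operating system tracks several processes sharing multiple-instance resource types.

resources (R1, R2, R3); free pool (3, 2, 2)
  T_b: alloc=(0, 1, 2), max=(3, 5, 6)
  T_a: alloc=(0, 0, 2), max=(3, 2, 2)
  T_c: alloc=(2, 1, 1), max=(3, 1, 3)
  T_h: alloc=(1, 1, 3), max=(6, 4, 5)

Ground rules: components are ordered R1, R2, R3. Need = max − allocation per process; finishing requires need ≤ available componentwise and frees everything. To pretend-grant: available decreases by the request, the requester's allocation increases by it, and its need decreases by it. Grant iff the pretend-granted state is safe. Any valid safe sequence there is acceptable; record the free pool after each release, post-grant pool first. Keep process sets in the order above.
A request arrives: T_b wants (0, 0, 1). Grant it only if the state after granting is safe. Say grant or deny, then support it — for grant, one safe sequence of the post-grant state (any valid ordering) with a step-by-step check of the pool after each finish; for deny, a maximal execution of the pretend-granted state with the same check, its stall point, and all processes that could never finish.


GRANT — the state after the grant stays safe, e.g. via T_a, T_c, T_h, T_b.
Key observation: even at the reduced pool (3, 2, 1), T_a fits immediately, so safety survives the grant.
Step-by-step check of the post-grant state:
  pool = (3, 2, 1)
  T_a needs (3, 2, 0) <= (3, 2, 1) -> finishes; pool += (0, 0, 2) = (3, 2, 3)
  T_c needs (1, 0, 2) <= (3, 2, 3) -> finishes; pool += (2, 1, 1) = (5, 3, 4)
  T_h needs (5, 3, 2) <= (5, 3, 4) -> finishes; pool += (1, 1, 3) = (6, 4, 7)
  T_b needs (3, 4, 3) <= (6, 4, 7) -> finishes; pool += (0, 1, 3) = (6, 5, 10)


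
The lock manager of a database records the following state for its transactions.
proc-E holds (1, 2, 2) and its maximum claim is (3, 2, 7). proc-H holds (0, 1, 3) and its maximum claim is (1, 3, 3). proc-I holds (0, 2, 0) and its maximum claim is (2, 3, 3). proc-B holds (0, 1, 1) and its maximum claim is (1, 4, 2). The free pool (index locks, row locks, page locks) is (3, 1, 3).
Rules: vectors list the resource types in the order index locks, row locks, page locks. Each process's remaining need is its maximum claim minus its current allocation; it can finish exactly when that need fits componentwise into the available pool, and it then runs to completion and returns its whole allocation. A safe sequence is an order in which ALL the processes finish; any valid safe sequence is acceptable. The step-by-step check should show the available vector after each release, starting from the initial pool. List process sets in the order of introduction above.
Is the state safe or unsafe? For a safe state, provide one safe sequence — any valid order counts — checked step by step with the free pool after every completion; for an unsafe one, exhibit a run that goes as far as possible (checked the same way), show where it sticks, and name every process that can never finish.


SAFE. One safe sequence: proc-I, proc-H, proc-B, proc-E.
Key observation: reading the order forward, proc-I is the first process whose need (2, 1, 3) meets the free pool (3, 1, 3) exactly on a resource it requests.
Walking it through:
  pool = (3, 1, 3)
  proc-I needs (2, 1, 3) <= (3, 1, 3) -> finishes; pool += (0, 2, 0) = (3, 3, 3)
  proc-H needs (1, 2, 0) <= (3, 3, 3) -> finishes; pool += (0, 1, 3) = (3, 4, 6)
  proc-B needs (1, 3, 1) <= (3, 4, 6) -> finishes; pool += (0, 1, 1) = (3, 5, 7)
  proc-E needs (2, 0, 5) <= (3, 5, 7) -> finishes; pool += (1, 2, 2) = (4, 7, 9)


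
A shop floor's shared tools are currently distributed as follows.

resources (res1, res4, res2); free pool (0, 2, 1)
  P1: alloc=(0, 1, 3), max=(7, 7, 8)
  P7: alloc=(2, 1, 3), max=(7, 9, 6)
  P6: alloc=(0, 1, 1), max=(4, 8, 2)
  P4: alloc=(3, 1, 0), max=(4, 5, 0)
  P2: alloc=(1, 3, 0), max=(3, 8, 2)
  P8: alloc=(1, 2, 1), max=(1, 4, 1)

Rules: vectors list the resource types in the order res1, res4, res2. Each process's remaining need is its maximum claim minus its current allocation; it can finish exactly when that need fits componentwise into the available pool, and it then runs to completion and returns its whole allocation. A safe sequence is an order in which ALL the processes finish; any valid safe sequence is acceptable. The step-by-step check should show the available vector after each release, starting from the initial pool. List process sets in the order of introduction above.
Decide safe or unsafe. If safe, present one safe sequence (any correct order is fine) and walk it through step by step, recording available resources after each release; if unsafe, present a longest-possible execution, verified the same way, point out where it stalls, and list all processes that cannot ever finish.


SAFE. One safe sequence: P8, P4, P2, P6, P7, P1.
Key observation: at P8 the run first touches a limit — (0, 2, 0) against (0, 2, 1), exact on a resource it actually requests.
Verifying each step:
  pool = (0, 2, 1)
  run P8 (needs (0, 2, 0), free (0, 2, 1)); after release of (1, 2, 1) the pool is (1, 4, 2)
  run P4 (needs (1, 4, 0), free (1, 4, 2)); after release of (3, 1, 0) the pool is (4, 5, 2)
  run P2 (needs (2, 5, 2), free (4, 5, 2)); after release of (1, 3, 0) the pool is (5, 8, 2)
  run P6 (needs (4, 7, 1), free (5, 8, 2)); after release of (0, 1, 1) the pool is (5, 9, 3)
  run P7 (needs (5, 8, 3), free (5, 9, 3)); after release of (2, 1, 3) the pool is (7, 10, 6)
  run P1 (needs (7, 6, 5), free (7, 10, 6)); after release of (0, 1, 3) the pool is (7, 11, 9)


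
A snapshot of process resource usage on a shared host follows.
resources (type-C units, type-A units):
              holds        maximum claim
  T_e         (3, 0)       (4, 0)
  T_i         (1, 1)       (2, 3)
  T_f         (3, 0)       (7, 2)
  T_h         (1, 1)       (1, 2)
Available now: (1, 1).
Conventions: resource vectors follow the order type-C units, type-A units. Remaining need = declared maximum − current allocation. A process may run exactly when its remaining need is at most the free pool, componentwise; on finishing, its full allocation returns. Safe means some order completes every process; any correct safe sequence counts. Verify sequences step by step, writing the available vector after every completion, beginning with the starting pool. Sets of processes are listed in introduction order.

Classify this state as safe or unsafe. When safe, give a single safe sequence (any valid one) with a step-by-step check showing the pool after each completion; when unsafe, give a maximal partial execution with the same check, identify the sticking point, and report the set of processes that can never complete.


The state is SAFE; one workable sequence: T_h, T_e, T_i, T_f.
Key observation: at T_h the run first touches a limit — (0, 1) against (1, 1), exact on a resource it actually requests.
Verifying each step:
  pool = (1, 1)
  T_h needs (0, 1) <= (1, 1) -> finishes; pool += (1, 1) = (2, 2)
  T_e needs (1, 0) <= (2, 2) -> finishes; pool += (3, 0) = (5, 2)
  T_i needs (1, 2) <= (5, 2) -> finishes; pool += (1, 1) = (6, 3)
  T_f needs (4, 2) <= (6, 3) -> finishes; pool += (3, 0) = (9, 3)


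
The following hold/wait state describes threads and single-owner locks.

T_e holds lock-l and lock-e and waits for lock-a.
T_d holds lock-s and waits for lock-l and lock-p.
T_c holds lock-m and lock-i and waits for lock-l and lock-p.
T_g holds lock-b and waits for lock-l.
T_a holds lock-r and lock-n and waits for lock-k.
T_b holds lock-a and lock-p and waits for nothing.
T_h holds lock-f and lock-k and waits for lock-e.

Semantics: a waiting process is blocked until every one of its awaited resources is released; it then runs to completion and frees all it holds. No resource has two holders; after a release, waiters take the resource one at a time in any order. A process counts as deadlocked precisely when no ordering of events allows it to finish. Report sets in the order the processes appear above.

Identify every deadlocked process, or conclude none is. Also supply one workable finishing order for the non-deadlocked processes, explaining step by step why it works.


Nothing here is deadlocked.
Key observation: although several processes wait, no cycle exists — each chain bottoms out at a free runner.
The rest can finish in the order T_b, T_e, T_d, T_h, T_a, T_c, T_g.
Step-by-step check:
  run T_b (it waits on nothing); releases lock-a and lock-p
  T_e waits on lock-a — all released -> runs and releases lock-l and lock-e
  T_d waits on lock-l and lock-p — all released -> runs and releases lock-s
  T_h waits on lock-e — all released -> runs and releases lock-f and lock-k
  T_a waits on lock-k — all released -> runs and releases lock-r and lock-n
  T_c waits on lock-l and lock-p — all released -> runs and releases lock-m and lock-i
  T_g waits on lock-l — all released -> runs and releases lock-b


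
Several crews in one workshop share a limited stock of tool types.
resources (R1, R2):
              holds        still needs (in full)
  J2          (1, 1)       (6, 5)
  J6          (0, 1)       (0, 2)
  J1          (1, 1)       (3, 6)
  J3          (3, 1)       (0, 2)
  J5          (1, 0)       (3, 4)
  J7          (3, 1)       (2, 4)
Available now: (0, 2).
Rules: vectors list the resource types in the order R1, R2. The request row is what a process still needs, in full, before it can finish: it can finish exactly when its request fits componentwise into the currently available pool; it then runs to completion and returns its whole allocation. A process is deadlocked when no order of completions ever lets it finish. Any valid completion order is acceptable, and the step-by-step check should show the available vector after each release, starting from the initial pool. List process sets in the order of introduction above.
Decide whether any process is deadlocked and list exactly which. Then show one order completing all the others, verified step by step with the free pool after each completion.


The deadlocked set is empty.
Key observation: there is always a runnable process — J3 first — so the state unwinds completely.
One completion order for the rest: J3, J6, J5, J7, J2, J1. Walking it through:
  pool = (0, 2)
  J3: need (0, 2) fits (0, 2); releases (3, 1), pool now (3, 3)
  J6: need (0, 2) fits (3, 3); releases (0, 1), pool now (3, 4)
  J5: need (3, 4) fits (3, 4); releases (1, 0), pool now (4, 4)
  J7: need (2, 4) fits (4, 4); releases (3, 1), pool now (7, 5)
  J2: need (6, 5) fits (7, 5); releases (1, 1), pool now (8, 6)
  J1: need (3, 6) fits (8, 6); releases (1, 1), pool now (9, 7)


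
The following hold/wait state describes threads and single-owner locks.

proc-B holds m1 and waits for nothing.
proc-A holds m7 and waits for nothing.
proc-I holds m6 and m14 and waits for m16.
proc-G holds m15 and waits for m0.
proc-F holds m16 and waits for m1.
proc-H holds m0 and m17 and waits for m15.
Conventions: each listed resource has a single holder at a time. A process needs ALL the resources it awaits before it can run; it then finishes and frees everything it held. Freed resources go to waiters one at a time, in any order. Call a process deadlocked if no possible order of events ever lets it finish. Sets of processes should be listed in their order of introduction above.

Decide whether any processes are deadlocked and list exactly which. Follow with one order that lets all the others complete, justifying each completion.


Deadlocked: proc-G and proc-H.
Key observation: the waits loop around proc-G -> proc-H -> proc-G with no way out; no other process is dragged down with it.
One completion order for the rest: proc-B, proc-F, proc-I, proc-A.
Check, step by step:
  run proc-B (it waits on nothing); releases m1
  proc-F waits on m1 — all released -> runs and releases m16
  proc-I waits on m16 — all released -> runs and releases m6 and m14
  run proc-A (it waits on nothing); releases m7


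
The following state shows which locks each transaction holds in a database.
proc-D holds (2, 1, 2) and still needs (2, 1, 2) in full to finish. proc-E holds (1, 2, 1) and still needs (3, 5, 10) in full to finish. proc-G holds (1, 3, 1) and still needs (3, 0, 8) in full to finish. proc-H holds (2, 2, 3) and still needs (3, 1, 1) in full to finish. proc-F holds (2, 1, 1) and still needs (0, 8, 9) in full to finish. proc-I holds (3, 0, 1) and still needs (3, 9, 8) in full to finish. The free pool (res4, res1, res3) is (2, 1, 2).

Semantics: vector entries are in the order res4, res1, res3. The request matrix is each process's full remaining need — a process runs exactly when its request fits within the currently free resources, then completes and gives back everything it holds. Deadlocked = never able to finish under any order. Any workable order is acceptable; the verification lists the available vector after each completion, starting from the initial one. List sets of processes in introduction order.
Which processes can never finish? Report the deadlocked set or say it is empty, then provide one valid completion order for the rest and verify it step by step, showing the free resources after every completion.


The deadlocked set is proc-E, proc-G, proc-F and proc-I.
Key observation: once proc-D, proc-H finish, the pool peaks at (6, 4, 7) — and every remaining process still needs more res3 than that.
The rest can finish in the order proc-D, proc-H. Step-by-step check:
  pool = (2, 1, 2)
  run proc-D (needs (2, 1, 2), free (2, 1, 2)); after release of (2, 1, 2) the pool is (4, 2, 4)
  run proc-H (needs (3, 1, 1), free (4, 2, 4)); after release of (2, 2, 3) the pool is (6, 4, 7)
The blocked processes can never fit:
  proc-E cannot run: need (3, 5, 10) vs free (6, 4, 7) (insufficient res1 and res3)
  proc-G cannot run: need (3, 0, 8) vs free (6, 4, 7) (insufficient res3)
  proc-F cannot run: need (0, 8, 9) vs free (6, 4, 7) (insufficient res1 and res3)
  proc-I cannot run: need (3, 9, 8) vs free (6, 4, 7) (insufficient res1 and res3)


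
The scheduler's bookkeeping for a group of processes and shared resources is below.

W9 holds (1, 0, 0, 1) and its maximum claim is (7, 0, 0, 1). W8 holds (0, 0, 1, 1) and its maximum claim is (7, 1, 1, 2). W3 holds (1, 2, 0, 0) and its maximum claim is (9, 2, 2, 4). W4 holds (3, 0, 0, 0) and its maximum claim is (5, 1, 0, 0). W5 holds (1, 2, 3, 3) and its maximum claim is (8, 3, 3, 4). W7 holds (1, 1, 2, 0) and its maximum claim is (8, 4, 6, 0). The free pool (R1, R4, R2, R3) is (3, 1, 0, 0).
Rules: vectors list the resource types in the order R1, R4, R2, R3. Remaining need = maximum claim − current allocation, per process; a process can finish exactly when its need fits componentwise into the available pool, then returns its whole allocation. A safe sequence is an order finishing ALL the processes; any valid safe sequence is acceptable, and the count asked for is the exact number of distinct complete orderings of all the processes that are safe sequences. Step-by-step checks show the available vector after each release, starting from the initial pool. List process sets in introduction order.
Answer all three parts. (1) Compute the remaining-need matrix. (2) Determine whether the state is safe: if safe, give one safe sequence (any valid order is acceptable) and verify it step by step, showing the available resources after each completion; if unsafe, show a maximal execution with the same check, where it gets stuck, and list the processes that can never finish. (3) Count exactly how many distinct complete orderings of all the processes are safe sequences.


(1) Remaining need (order R1, R4, R2, R3):
  W9: (6, 0, 0, 0)
  W8: (7, 1, 0, 1)
  W3: (8, 0, 2, 4)
  W4: (2, 1, 0, 0)
  W5: (7, 1, 0, 1)
  W7: (7, 3, 4, 0)
(2) The state is SAFE; one workable sequence: W4, W9, W5, W8, W3, W7.
Key observation: at W4 the run first touches a limit — (2, 1, 0, 0) against (3, 1, 0, 0), exact on a resource it actually requests.
Verifying each step:
  pool = (3, 1, 0, 0)
  W4 needs (2, 1, 0, 0) <= (3, 1, 0, 0) -> finishes; pool += (3, 0, 0, 0) = (6, 1, 0, 0)
  W9 needs (6, 0, 0, 0) <= (6, 1, 0, 0) -> finishes; pool += (1, 0, 0, 1) = (7, 1, 0, 1)
  W5 needs (7, 1, 0, 1) <= (7, 1, 0, 1) -> finishes; pool += (1, 2, 3, 3) = (8, 3, 3, 4)
  W8 needs (7, 1, 0, 1) <= (8, 3, 3, 4) -> finishes; pool += (0, 0, 1, 1) = (8, 3, 4, 5)
  W3 needs (8, 0, 2, 4) <= (8, 3, 4, 5) -> finishes; pool += (1, 2, 0, 0) = (9, 5, 4, 5)
  W7 needs (7, 3, 4, 0) <= (9, 5, 4, 5) -> finishes; pool += (1, 1, 2, 0) = (10, 6, 6, 5)
(3) The exact count: 5 of the possible complete orderings are safe sequences.


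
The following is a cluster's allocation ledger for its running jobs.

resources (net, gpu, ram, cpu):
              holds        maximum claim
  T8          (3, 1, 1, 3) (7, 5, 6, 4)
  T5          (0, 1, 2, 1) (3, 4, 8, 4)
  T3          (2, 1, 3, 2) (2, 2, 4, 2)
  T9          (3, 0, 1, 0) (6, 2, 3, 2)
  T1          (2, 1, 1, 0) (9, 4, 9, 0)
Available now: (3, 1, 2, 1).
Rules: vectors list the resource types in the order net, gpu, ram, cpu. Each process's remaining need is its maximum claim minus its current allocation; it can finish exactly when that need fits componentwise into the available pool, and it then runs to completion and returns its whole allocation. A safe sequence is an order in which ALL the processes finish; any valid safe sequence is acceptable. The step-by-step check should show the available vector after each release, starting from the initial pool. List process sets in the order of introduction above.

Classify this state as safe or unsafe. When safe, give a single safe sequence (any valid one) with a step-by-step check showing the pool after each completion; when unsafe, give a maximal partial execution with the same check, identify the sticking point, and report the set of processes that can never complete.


UNSAFE.
Key observation: even finishing T3, T9 leaves just (8, 2, 6, 3) free — too little gpu for any of the remaining processes.
Going as far as possible: T3, T9; after that, nothing fits. Step-by-step check:
  pool = (3, 1, 2, 1)
  T3 needs (0, 1, 1, 0) <= (3, 1, 2, 1) -> finishes; pool += (2, 1, 3, 2) = (5, 2, 5, 3)
  T9 needs (3, 2, 2, 2) <= (5, 2, 5, 3) -> finishes; pool += (3, 0, 1, 0) = (8, 2, 6, 3)
  T8 cannot run: need (4, 4, 5, 1) vs free (8, 2, 6, 3) (insufficient gpu)
  T5 cannot run: need (3, 3, 6, 3) vs free (8, 2, 6, 3) (insufficient gpu)
  T1 cannot run: need (7, 3, 8, 0) vs free (8, 2, 6, 3) (insufficient gpu and ram)
Never able to finish: T8, T5 and T1.


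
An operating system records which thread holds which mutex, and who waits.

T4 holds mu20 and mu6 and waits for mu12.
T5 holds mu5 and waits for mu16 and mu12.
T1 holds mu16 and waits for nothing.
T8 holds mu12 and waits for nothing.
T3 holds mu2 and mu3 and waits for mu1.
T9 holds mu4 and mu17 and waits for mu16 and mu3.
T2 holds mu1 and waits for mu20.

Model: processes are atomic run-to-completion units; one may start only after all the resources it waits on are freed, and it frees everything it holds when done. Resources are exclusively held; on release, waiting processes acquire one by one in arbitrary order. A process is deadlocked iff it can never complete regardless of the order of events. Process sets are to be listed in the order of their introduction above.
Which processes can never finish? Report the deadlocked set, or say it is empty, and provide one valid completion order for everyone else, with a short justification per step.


Nothing here is deadlocked.
Key observation: there is no circular wait here — follow any chain and it reaches a process that is free to run now.
One completion order for the rest: T8, T1, T4, T2, T5, T3, T9.
Walking it through:
  run T8 (it waits on nothing); releases mu12
  run T1 (it waits on nothing); releases mu16
  T4 waits on mu12 — all released -> runs and releases mu20 and mu6
  T2 waits on mu20 — all released -> runs and releases mu1
  T5 waits on mu16 and mu12 — all released -> runs and releases mu5
  T3 waits on mu1 — all released -> runs and releases mu2 and mu3
  T9 waits on mu16 and mu3 — all released -> runs and releases mu4 and mu17


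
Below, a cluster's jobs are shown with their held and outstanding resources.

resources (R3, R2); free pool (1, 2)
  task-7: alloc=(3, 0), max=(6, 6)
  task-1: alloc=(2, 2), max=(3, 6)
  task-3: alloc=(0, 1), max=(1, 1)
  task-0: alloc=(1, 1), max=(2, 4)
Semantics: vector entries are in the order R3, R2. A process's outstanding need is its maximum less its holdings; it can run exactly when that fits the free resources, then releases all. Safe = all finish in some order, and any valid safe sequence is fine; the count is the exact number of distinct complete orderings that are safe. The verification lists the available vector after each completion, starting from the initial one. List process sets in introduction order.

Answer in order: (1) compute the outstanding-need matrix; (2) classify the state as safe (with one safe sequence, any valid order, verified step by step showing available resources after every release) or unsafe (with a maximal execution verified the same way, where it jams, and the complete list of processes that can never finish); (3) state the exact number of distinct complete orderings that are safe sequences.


(1) Outstanding need per process (order R3, R2):
  task-7: (3, 6)
  task-1: (1, 4)
  task-3: (1, 0)
  task-0: (1, 3)
(2) The state is SAFE; one workable sequence: task-3, task-0, task-1, task-7.
Key observation: at task-3 the run first touches a limit — (1, 0) against (1, 2), exact on a resource it actually requests.
Step-by-step check:
  pool = (1, 2)
  task-3: need (1, 0) fits (1, 2); releases (0, 1), pool now (1, 3)
  task-0: need (1, 3) fits (1, 3); releases (1, 1), pool now (2, 4)
  task-1: need (1, 4) fits (2, 4); releases (2, 2), pool now (4, 6)
  task-7: need (3, 6) fits (4, 6); releases (3, 0), pool now (7, 6)
(3) Precisely 1 of the possible complete orderings is a safe sequence.


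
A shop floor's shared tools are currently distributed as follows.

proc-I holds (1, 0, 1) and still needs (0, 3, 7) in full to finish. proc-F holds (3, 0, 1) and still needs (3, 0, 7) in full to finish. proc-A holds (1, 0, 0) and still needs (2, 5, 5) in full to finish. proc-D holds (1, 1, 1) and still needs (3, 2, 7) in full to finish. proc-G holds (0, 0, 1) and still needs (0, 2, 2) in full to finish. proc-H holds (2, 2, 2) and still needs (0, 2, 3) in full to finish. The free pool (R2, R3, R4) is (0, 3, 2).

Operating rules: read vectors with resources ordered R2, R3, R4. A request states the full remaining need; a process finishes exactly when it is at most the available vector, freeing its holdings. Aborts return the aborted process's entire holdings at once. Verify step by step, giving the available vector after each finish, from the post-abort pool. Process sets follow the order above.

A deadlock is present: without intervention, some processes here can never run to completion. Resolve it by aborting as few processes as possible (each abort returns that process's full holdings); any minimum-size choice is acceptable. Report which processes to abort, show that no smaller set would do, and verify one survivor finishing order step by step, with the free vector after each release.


The answer: abort proc-F and proc-D.
Key observation: before aborting proc-F and proc-D, proc-I was permanently blocked — no order could ever run it; afterwards it completes at step 4.
Minimality, checking each single-abort alternative: proc-I alone leaves proc-F blocked (short on R4); proc-F alone leaves proc-I blocked (short on R4); proc-A alone leaves proc-I blocked (short on R4); proc-D alone leaves proc-I blocked (short on R4); proc-G alone leaves proc-I blocked (short on R4); proc-H alone leaves proc-I blocked (short on R4).
One survivor order: proc-H, proc-G, proc-A, proc-I. Step-by-step check (post-abort pool first):
  pool = (4, 4, 4)
  proc-H needs (0, 2, 3) <= (4, 4, 4) -> finishes; pool += (2, 2, 2) = (6, 6, 6)
  proc-G needs (0, 2, 2) <= (6, 6, 6) -> finishes; pool += (0, 0, 1) = (6, 6, 7)
  proc-A needs (2, 5, 5) <= (6, 6, 7) -> finishes; pool += (1, 0, 0) = (7, 6, 7)
  proc-I needs (0, 3, 7) <= (7, 6, 7) -> finishes; pool += (1, 0, 1) = (8, 6, 8)


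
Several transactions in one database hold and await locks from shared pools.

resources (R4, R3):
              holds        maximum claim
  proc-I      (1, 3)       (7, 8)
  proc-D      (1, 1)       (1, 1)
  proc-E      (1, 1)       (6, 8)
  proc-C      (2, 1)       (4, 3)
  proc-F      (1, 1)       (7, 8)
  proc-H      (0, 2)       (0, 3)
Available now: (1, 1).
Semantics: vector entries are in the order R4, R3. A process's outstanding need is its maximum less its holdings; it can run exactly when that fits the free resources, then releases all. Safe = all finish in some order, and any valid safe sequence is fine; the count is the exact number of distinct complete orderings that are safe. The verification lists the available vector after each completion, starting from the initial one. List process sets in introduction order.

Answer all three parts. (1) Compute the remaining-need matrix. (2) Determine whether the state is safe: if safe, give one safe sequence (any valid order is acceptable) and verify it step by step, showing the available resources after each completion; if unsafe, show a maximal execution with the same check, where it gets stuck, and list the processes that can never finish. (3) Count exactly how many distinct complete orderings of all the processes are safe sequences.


(1) Remaining need (order R4, R3):
  proc-I: (6, 5)
  proc-D: (0, 0)
  proc-E: (5, 7)
  proc-C: (2, 2)
  proc-F: (6, 7)
  proc-H: (0, 1)
(2) The state is UNSAFE.
Key observation: the pool after proc-D, proc-C, proc-H is (4, 5); every surviving request exceeds it in R4, so progress ends there.
A maximal execution: proc-D, proc-C, proc-H — then nothing else fits. Step-by-step check:
  pool = (1, 1)
  proc-D: need (0, 0) fits (1, 1); releases (1, 1), pool now (2, 2)
  proc-C: need (2, 2) fits (2, 2); releases (2, 1), pool now (4, 3)
  proc-H: need (0, 1) fits (4, 3); releases (0, 2), pool now (4, 5)
  blocked: proc-I wants (6, 5), pool (4, 5) — not enough R4
  blocked: proc-E wants (5, 7), pool (4, 5) — not enough R4 and R3
  blocked: proc-F wants (6, 7), pool (4, 5) — not enough R4 and R3
Permanently blocked: proc-I, proc-E and proc-F.
(3) The exact count: 0 of the possible complete orderings are safe sequences.


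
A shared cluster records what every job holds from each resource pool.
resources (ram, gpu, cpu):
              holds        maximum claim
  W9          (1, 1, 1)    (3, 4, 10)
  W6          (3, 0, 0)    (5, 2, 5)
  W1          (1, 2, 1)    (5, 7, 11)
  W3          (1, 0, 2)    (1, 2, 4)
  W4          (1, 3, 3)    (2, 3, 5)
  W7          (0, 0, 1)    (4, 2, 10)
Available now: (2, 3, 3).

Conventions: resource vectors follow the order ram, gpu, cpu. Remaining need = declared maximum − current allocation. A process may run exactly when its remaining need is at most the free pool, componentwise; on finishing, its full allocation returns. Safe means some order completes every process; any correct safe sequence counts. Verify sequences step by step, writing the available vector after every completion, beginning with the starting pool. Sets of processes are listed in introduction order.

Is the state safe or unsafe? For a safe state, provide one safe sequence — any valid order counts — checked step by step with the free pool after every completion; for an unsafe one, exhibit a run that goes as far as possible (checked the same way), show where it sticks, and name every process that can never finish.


The state is UNSAFE.
Key observation: the wall is cpu: completing W3, W4, W6 brings the pool only to (7, 6, 8), and all the rest need more.
A maximal execution: W3, W4, W6 — then nothing else fits. Walking it through:
  pool = (2, 3, 3)
  W3 needs (0, 2, 2) <= (2, 3, 3) -> finishes; pool += (1, 0, 2) = (3, 3, 5)
  W4 needs (1, 0, 2) <= (3, 3, 5) -> finishes; pool += (1, 3, 3) = (4, 6, 8)
  W6 needs (2, 2, 5) <= (4, 6, 8) -> finishes; pool += (3, 0, 0) = (7, 6, 8)
  blocked: W9 wants (2, 3, 9), pool (7, 6, 8) — not enough cpu
  blocked: W1 wants (4, 5, 10), pool (7, 6, 8) — not enough cpu
  blocked: W7 wants (4, 2, 9), pool (7, 6, 8) — not enough cpu
Never able to finish: W9, W1 and W7.


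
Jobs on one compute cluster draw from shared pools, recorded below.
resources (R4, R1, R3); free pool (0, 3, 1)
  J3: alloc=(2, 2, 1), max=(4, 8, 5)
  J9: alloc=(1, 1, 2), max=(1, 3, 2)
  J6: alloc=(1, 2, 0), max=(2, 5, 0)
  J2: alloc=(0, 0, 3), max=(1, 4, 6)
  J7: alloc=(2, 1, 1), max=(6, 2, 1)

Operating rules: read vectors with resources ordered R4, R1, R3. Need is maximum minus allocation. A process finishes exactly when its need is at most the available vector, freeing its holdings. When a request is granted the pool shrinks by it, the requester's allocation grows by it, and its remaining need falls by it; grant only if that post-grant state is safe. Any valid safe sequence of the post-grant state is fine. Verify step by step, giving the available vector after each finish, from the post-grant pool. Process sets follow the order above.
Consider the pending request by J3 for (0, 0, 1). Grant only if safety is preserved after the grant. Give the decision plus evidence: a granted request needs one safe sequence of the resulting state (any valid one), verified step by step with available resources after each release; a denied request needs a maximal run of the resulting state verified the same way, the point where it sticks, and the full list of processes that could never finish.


DENY: after the grant no complete ordering would exist.
Key observation: after J9, J6 the pool peaks at (2, 6, 2), and each blocked process is short somewhere: J3 on R3; J2 on R3; J7 on R4.
On the post-grant state, J9, J6 is a maximal run — nothing extends it. Walking it through:
  pool = (0, 3, 0)
  J9: need (0, 2, 0) fits (0, 3, 0); releases (1, 1, 2), pool now (1, 4, 2)
  J6: need (1, 3, 0) fits (1, 4, 2); releases (1, 2, 0), pool now (2, 6, 2)
  blocked: J3 wants (2, 6, 3), pool (2, 6, 2) — not enough R3
  blocked: J2 wants (1, 4, 3), pool (2, 6, 2) — not enough R3
  blocked: J7 wants (4, 1, 0), pool (2, 6, 2) — not enough R4
Post-grant, the permanently blocked set is J3, J2 and J7.
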